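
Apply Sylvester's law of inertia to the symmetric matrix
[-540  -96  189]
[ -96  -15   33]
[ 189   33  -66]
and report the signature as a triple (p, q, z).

Answer: (1, 2, 0)

Derivation:
step 0: pivot -540 → sign −
step 1: pivot 31/15 → sign +
step 2: pivot -3/124 → sign −
signature = (1, 2, 0)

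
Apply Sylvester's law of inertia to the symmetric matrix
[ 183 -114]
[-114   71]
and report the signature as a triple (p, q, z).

Answer: (1, 1, 0)

Derivation:
step 0: pivot 183 → sign +
step 1: pivot -1/61 → sign −
signature = (1, 1, 0)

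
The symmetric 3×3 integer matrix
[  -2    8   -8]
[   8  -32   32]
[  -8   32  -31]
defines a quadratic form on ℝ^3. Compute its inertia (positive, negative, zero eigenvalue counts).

step 0: pivot -2 → sign −
step 1: pivot 1 → sign +
step 2: row/col 2 already zero → sign 0
signature = (1, 1, 1)

Answer: (1, 1, 1)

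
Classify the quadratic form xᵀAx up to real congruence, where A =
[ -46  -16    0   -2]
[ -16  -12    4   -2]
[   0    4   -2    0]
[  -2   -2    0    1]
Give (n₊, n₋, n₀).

step 0: pivot -46 → sign −
step 1: pivot -148/23 → sign −
step 2: pivot 18/37 → sign +
step 3: row/col 3 already zero → sign 0
signature = (1, 2, 1)

Answer: (1, 2, 1)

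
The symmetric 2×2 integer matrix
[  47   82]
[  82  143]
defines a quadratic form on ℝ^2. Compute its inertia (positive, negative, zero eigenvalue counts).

step 0: pivot 47 → sign +
step 1: pivot -3/47 → sign −
signature = (1, 1, 0)

Answer: (1, 1, 0)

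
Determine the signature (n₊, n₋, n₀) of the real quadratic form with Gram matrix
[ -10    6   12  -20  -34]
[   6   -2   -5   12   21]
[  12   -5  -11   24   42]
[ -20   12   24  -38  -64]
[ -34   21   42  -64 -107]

Answer: (3, 1, 1)

Derivation:
step 0: pivot -10 → sign −
step 1: pivot 8/5 → sign +
step 2: pivot 3/8 → sign +
step 3: pivot 2 → sign +
step 4: row/col 4 already zero → sign 0
signature = (3, 1, 1)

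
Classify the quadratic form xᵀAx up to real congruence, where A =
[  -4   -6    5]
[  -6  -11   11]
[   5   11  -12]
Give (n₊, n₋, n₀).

Answer: (1, 2, 0)

Derivation:
step 0: pivot -4 → sign −
step 1: pivot -2 → sign −
step 2: pivot 3/8 → sign +
signature = (1, 2, 0)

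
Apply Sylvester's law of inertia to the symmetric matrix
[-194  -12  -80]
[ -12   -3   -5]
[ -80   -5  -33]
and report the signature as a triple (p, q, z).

Answer: (0, 3, 0)

Derivation:
step 0: pivot -194 → sign −
step 1: pivot -219/97 → sign −
step 2: pivot -2/219 → sign −
signature = (0, 3, 0)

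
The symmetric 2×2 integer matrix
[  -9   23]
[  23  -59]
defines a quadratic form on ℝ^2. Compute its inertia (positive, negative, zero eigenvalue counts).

Answer: (0, 2, 0)

Derivation:
step 0: pivot -9 → sign −
step 1: pivot -2/9 → sign −
signature = (0, 2, 0)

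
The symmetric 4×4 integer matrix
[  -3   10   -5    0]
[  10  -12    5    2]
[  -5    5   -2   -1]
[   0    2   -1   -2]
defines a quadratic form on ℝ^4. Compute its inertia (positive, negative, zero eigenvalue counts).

Answer: (1, 3, 0)

Derivation:
step 0: pivot -3 → sign −
step 1: pivot 64/3 → sign +
step 2: pivot -3/64 → sign −
step 3: pivot -2 → sign −
signature = (1, 3, 0)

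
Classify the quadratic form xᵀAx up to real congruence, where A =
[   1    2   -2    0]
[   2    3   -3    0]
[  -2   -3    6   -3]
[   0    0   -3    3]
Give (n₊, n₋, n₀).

step 0: pivot 1 → sign +
step 1: pivot -1 → sign −
step 2: pivot 3 → sign +
step 3: row/col 3 already zero → sign 0
signature = (2, 1, 1)

Answer: (2, 1, 1)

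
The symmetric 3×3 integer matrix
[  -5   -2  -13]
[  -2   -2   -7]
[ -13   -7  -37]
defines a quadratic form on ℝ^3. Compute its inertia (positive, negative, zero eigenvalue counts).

step 0: pivot -5 → sign −
step 1: pivot -6/5 → sign −
step 2: pivot -1/2 → sign −
signature = (0, 3, 0)

Answer: (0, 3, 0)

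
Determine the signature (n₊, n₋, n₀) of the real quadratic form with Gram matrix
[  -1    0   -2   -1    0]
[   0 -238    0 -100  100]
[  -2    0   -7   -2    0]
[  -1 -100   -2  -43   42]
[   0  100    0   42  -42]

step 0: pivot -1 → sign −
step 1: pivot -238 → sign −
step 2: pivot -3 → sign −
step 3: pivot 2/119 → sign +
step 4: row/col 4 already zero → sign 0
signature = (1, 3, 1)

Answer: (1, 3, 1)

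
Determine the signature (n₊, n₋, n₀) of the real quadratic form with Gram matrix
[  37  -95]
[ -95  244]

step 0: pivot 37 → sign +
step 1: pivot 3/37 → sign +
signature = (2, 0, 0)

Answer: (2, 0, 0)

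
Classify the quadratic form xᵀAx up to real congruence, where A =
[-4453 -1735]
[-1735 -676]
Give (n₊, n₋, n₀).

step 0: pivot -4453 → sign −
step 1: pivot -3/4453 → sign −
signature = (0, 2, 0)

Answer: (0, 2, 0)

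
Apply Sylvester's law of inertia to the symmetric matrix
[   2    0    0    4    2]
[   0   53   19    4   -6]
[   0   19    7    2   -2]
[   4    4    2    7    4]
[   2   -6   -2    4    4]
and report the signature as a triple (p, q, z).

Answer: (4, 1, 0)

Derivation:
step 0: pivot 2 → sign +
step 1: pivot 53 → sign +
step 2: pivot 10/53 → sign +
step 3: pivot -3 → sign −
step 4: pivot 6/5 → sign +
signature = (4, 1, 0)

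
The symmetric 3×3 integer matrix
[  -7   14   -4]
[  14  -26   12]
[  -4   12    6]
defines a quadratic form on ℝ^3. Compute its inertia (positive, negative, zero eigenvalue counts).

Answer: (2, 1, 0)

Derivation:
step 0: pivot -7 → sign −
step 1: pivot 2 → sign +
step 2: pivot 2/7 → sign +
signature = (2, 1, 0)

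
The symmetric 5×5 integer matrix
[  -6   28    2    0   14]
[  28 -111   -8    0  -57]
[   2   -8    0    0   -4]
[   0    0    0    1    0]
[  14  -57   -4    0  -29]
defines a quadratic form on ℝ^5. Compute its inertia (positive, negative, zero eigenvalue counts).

Answer: (4, 1, 0)

Derivation:
step 0: pivot -6 → sign −
step 1: pivot 59/3 → sign +
step 2: pivot 34/59 → sign +
step 3: pivot 1 → sign +
step 4: pivot 2/17 → sign +
signature = (4, 1, 0)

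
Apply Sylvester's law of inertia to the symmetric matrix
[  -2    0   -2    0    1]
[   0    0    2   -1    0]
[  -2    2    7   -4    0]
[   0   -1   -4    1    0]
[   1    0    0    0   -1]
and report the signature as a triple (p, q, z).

Answer: (1, 4, 0)

Derivation:
step 0: pivot -2 → sign −
step 1: pivot 9 → sign +
step 2: pivot -4/9 → sign −
step 3: pivot -3/4 → sign −
step 4: pivot -1/6 → sign −
signature = (1, 4, 0)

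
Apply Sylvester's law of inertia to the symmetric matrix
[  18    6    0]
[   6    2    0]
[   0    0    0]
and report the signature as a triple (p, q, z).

Answer: (1, 0, 2)

Derivation:
step 0: pivot 18 → sign +
step 1: row/col 1 already zero → sign 0
step 2: row/col 2 already zero → sign 0
signature = (1, 0, 2)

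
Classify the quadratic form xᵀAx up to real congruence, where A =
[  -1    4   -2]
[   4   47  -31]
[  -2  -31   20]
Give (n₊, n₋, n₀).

Answer: (1, 2, 0)

Derivation:
step 0: pivot -1 → sign −
step 1: pivot 63 → sign +
step 2: pivot -1/7 → sign −
signature = (1, 2, 0)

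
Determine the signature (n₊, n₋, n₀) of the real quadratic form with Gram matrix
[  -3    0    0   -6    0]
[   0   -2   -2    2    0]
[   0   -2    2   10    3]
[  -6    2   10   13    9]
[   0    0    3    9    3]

Answer: (2, 3, 0)

Derivation:
step 0: pivot -3 → sign −
step 1: pivot -2 → sign −
step 2: pivot 4 → sign +
step 3: pivot 11 → sign +
step 4: pivot -3/44 → sign −
signature = (2, 3, 0)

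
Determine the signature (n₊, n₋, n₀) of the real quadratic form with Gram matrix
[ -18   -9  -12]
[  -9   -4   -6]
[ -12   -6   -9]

step 0: pivot -18 → sign −
step 1: pivot 1/2 → sign +
step 2: pivot -1 → sign −
signature = (1, 2, 0)

Answer: (1, 2, 0)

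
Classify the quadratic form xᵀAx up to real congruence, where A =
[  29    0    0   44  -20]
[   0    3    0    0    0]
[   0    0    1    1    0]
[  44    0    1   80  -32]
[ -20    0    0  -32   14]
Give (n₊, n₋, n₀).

Answer: (4, 1, 0)

Derivation:
step 0: pivot 29 → sign +
step 1: pivot 3 → sign +
step 2: pivot 1 → sign +
step 3: pivot 355/29 → sign +
step 4: pivot -6/355 → sign −
signature = (4, 1, 0)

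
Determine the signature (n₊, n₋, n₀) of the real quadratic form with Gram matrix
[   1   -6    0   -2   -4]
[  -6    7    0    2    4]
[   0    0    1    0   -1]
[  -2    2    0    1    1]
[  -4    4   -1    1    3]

step 0: pivot 1 → sign +
step 1: pivot -29 → sign −
step 2: pivot 1 → sign +
step 3: pivot 13/29 → sign +
step 4: pivot -3/13 → sign −
signature = (3, 2, 0)

Answer: (3, 2, 0)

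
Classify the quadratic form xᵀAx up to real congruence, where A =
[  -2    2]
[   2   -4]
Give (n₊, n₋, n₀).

Answer: (0, 2, 0)

Derivation:
step 0: pivot -2 → sign −
step 1: pivot -2 → sign −
signature = (0, 2, 0)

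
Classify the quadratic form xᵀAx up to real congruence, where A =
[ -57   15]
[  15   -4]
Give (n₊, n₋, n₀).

step 0: pivot -57 → sign −
step 1: pivot -1/19 → sign −
signature = (0, 2, 0)

Answer: (0, 2, 0)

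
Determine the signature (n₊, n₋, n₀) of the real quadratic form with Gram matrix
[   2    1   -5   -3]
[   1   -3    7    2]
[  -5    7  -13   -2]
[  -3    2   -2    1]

step 0: pivot 2 → sign +
step 1: pivot -7/2 → sign −
step 2: pivot 2/7 → sign +
step 3: row/col 3 already zero → sign 0
signature = (2, 1, 1)

Answer: (2, 1, 1)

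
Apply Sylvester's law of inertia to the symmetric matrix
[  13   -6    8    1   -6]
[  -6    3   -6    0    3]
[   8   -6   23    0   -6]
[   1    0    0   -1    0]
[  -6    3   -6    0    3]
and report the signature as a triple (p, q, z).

step 0: pivot 13 → sign +
step 1: pivot 3/13 → sign +
step 2: pivot -5 → sign −
step 3: pivot 6/5 → sign +
step 4: row/col 4 already zero → sign 0
signature = (3, 1, 1)

Answer: (3, 1, 1)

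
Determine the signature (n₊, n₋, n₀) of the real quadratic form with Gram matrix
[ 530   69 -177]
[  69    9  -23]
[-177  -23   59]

Answer: (2, 1, 0)

Derivation:
step 0: pivot 530 → sign +
step 1: pivot 9/530 → sign +
step 2: pivot -2/9 → sign −
signature = (2, 1, 0)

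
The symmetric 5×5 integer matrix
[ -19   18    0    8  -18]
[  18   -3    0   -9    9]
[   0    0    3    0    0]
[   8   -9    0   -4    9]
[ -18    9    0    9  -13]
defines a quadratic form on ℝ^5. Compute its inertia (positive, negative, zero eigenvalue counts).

step 0: pivot -19 → sign −
step 1: pivot 267/19 → sign +
step 2: pivot 3 → sign +
step 3: pivot -69/89 → sign −
step 4: pivot -2/23 → sign −
signature = (2, 3, 0)

Answer: (2, 3, 0)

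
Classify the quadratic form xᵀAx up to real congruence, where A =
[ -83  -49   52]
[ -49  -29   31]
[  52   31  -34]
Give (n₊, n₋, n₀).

step 0: pivot -83 → sign −
step 1: pivot -6/83 → sign −
step 2: pivot -1/6 → sign −
signature = (0, 3, 0)

Answer: (0, 3, 0)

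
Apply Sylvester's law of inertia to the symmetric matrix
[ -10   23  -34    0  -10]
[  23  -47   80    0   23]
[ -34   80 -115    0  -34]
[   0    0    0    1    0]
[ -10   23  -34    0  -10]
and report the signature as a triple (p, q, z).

step 0: pivot -10 → sign −
step 1: pivot 59/10 → sign +
step 2: pivot 3/59 → sign +
step 3: pivot 1 → sign +
step 4: row/col 4 already zero → sign 0
signature = (3, 1, 1)

Answer: (3, 1, 1)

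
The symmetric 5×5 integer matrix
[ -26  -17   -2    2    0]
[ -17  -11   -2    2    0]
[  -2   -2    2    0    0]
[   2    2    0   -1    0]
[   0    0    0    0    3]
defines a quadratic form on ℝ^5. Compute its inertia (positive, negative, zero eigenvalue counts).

Answer: (3, 2, 0)

Derivation:
step 0: pivot -26 → sign −
step 1: pivot 3/26 → sign +
step 2: pivot -2 → sign −
step 3: pivot 3 → sign +
step 4: pivot 3 → sign +
signature = (3, 2, 0)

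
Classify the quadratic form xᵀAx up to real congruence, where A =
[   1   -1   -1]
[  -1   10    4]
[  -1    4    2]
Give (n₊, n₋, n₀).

Answer: (2, 0, 1)

Derivation:
step 0: pivot 1 → sign +
step 1: pivot 9 → sign +
step 2: row/col 2 already zero → sign 0
signature = (2, 0, 1)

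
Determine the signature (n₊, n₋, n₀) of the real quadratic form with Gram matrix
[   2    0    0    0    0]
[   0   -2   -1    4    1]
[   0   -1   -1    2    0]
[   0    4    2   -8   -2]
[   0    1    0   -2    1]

Answer: (2, 2, 1)

Derivation:
step 0: pivot 2 → sign +
step 1: pivot -2 → sign −
step 2: pivot -1/2 → sign −
step 3: pivot 2 → sign +
step 4: row/col 4 already zero → sign 0
signature = (2, 2, 1)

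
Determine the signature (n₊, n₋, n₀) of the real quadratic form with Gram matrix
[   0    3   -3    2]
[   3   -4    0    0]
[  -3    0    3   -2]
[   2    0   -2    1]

Answer: (1, 3, 0)

Derivation:
step 0: pivot -4 → sign −
step 1: pivot 9/4 → sign +
step 2: pivot -1 → sign −
step 3: pivot -1/3 → sign −
signature = (1, 3, 0)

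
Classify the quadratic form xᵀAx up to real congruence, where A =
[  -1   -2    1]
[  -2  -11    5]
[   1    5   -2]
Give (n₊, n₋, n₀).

step 0: pivot -1 → sign −
step 1: pivot -7 → sign −
step 2: pivot 2/7 → sign +
signature = (1, 2, 0)

Answer: (1, 2, 0)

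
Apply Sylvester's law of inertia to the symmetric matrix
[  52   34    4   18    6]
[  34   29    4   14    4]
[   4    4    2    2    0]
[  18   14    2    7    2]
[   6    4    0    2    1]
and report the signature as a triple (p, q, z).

step 0: pivot 52 → sign +
step 1: pivot 88/13 → sign +
step 2: pivot 31/22 → sign +
step 3: pivot 1/62 → sign +
step 4: row/col 4 already zero → sign 0
signature = (4, 0, 1)

Answer: (4, 0, 1)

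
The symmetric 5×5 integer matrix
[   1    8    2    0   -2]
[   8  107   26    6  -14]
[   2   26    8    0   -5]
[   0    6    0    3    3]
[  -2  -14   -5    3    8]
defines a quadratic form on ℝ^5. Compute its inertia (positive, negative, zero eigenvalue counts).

Answer: (5, 0, 0)

Derivation:
step 0: pivot 1 → sign +
step 1: pivot 43 → sign +
step 2: pivot 72/43 → sign +
step 3: pivot 1 → sign +
step 4: pivot 3/8 → sign +
signature = (5, 0, 0)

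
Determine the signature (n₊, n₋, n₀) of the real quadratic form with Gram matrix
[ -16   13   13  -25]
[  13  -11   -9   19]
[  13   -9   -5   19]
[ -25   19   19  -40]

step 0: pivot -16 → sign −
step 1: pivot -7/16 → sign −
step 2: pivot 78/7 → sign +
step 3: pivot -3/13 → sign −
signature = (1, 3, 0)

Answer: (1, 3, 0)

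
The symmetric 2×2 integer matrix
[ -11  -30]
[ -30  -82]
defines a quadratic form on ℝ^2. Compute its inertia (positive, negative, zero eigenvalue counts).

step 0: pivot -11 → sign −
step 1: pivot -2/11 → sign −
signature = (0, 2, 0)

Answer: (0, 2, 0)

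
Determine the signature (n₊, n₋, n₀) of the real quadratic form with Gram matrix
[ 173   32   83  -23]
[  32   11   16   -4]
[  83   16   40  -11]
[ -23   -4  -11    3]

Answer: (3, 1, 0)

Derivation:
step 0: pivot 173 → sign +
step 1: pivot 879/173 → sign +
step 2: pivot 85/879 → sign +
step 3: pivot -6/85 → sign −
signature = (3, 1, 0)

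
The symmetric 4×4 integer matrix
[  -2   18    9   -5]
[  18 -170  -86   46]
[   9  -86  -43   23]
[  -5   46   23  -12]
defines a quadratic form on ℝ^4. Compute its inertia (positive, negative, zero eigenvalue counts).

step 0: pivot -2 → sign −
step 1: pivot -8 → sign −
step 2: pivot 5/8 → sign +
step 3: pivot 3/5 → sign +
signature = (2, 2, 0)

Answer: (2, 2, 0)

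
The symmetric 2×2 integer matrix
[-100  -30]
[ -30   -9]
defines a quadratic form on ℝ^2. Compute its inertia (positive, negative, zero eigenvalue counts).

Answer: (0, 1, 1)

Derivation:
step 0: pivot -100 → sign −
step 1: row/col 1 already zero → sign 0
signature = (0, 1, 1)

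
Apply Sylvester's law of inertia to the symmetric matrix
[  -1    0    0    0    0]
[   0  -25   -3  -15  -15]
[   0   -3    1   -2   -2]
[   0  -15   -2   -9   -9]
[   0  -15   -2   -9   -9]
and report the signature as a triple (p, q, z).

step 0: pivot -1 → sign −
step 1: pivot -25 → sign −
step 2: pivot 34/25 → sign +
step 3: pivot -1/34 → sign −
step 4: row/col 4 already zero → sign 0
signature = (1, 3, 1)

Answer: (1, 3, 1)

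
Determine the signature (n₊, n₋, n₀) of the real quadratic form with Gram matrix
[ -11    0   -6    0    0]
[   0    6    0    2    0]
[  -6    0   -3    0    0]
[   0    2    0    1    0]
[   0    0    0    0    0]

step 0: pivot -11 → sign −
step 1: pivot 6 → sign +
step 2: pivot 3/11 → sign +
step 3: pivot 1/3 → sign +
step 4: row/col 4 already zero → sign 0
signature = (3, 1, 1)

Answer: (3, 1, 1)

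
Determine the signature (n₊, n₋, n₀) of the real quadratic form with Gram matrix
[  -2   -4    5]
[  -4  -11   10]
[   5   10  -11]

Answer: (1, 2, 0)

Derivation:
step 0: pivot -2 → sign −
step 1: pivot -3 → sign −
step 2: pivot 3/2 → sign +
signature = (1, 2, 0)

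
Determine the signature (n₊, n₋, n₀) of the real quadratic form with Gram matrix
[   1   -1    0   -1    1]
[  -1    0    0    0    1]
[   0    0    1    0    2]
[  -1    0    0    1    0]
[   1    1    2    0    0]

step 0: pivot 1 → sign +
step 1: pivot -1 → sign −
step 2: pivot 1 → sign +
step 3: pivot 1 → sign +
step 4: pivot -2 → sign −
signature = (3, 2, 0)

Answer: (3, 2, 0)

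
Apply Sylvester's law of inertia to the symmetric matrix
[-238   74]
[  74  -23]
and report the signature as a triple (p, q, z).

step 0: pivot -238 → sign −
step 1: pivot 1/119 → sign +
signature = (1, 1, 0)

Answer: (1, 1, 0)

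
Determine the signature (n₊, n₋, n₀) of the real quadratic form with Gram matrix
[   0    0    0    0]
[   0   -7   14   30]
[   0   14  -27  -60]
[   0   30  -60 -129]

step 0: pivot -7 → sign −
step 1: pivot 1 → sign +
step 2: pivot -3/7 → sign −
step 3: row/col 3 already zero → sign 0
signature = (1, 2, 1)

Answer: (1, 2, 1)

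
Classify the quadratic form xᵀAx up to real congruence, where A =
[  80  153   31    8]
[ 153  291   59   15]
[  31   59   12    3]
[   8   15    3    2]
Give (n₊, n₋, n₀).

Answer: (3, 1, 0)

Derivation:
step 0: pivot 80 → sign +
step 1: pivot -129/80 → sign −
step 2: pivot 5/129 → sign +
step 3: pivot 6/5 → sign +
signature = (3, 1, 0)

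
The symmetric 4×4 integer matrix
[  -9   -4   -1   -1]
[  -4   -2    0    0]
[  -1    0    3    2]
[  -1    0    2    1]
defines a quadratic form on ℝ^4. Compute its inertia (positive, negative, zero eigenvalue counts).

Answer: (1, 3, 0)

Derivation:
step 0: pivot -9 → sign −
step 1: pivot -2/9 → sign −
step 2: pivot 4 → sign +
step 3: pivot -1/4 → sign −
signature = (1, 3, 0)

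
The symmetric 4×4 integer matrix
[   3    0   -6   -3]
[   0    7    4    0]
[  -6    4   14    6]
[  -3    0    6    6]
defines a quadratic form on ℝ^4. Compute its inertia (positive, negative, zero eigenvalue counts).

Answer: (3, 1, 0)

Derivation:
step 0: pivot 3 → sign +
step 1: pivot 7 → sign +
step 2: pivot -2/7 → sign −
step 3: pivot 3 → sign +
signature = (3, 1, 0)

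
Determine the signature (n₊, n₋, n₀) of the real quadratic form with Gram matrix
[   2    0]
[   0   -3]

Answer: (1, 1, 0)

Derivation:
step 0: pivot 2 → sign +
step 1: pivot -3 → sign −
signature = (1, 1, 0)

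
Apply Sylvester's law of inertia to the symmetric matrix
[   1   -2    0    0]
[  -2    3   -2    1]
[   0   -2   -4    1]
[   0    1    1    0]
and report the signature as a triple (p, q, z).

Answer: (2, 2, 0)

Derivation:
step 0: pivot 1 → sign +
step 1: pivot -1 → sign −
step 2: pivot 1 → sign +
step 3: pivot -1 → sign −
signature = (2, 2, 0)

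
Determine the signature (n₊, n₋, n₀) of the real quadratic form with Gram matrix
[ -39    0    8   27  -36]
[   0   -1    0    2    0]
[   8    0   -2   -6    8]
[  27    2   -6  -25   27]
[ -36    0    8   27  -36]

step 0: pivot -39 → sign −
step 1: pivot -1 → sign −
step 2: pivot -14/39 → sign −
step 3: pivot -12/7 → sign −
step 4: pivot -3/4 → sign −
signature = (0, 5, 0)

Answer: (0, 5, 0)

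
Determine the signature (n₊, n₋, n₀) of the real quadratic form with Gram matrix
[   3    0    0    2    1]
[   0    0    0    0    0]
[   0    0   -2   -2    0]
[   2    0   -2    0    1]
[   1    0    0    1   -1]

Answer: (2, 2, 1)

Derivation:
step 0: pivot 3 → sign +
step 1: pivot -2 → sign −
step 2: pivot 2/3 → sign +
step 3: pivot -3/2 → sign −
step 4: row/col 4 already zero → sign 0
signature = (2, 2, 1)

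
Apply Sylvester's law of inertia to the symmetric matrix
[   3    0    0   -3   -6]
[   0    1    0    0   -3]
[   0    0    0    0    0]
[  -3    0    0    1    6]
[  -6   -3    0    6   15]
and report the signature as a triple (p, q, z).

Answer: (2, 2, 1)

Derivation:
step 0: pivot 3 → sign +
step 1: pivot 1 → sign +
step 2: pivot -2 → sign −
step 3: pivot -6 → sign −
step 4: row/col 4 already zero → sign 0
signature = (2, 2, 1)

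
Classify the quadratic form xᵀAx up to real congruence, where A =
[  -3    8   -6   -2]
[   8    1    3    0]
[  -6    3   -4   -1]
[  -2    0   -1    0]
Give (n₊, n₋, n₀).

Answer: (3, 1, 0)

Derivation:
step 0: pivot -3 → sign −
step 1: pivot 67/3 → sign +
step 2: pivot 29/67 → sign +
step 3: pivot 1/29 → sign +
signature = (3, 1, 0)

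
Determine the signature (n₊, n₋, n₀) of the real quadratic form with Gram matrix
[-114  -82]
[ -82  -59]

Answer: (0, 2, 0)

Derivation:
step 0: pivot -114 → sign −
step 1: pivot -1/57 → sign −
signature = (0, 2, 0)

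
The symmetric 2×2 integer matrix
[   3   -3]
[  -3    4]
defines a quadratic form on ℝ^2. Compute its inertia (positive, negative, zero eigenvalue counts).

Answer: (2, 0, 0)

Derivation:
step 0: pivot 3 → sign +
step 1: pivot 1 → sign +
signature = (2, 0, 0)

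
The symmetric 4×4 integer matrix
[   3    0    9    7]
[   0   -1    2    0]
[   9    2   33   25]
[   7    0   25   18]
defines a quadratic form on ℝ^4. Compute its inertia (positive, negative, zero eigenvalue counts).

step 0: pivot 3 → sign +
step 1: pivot -1 → sign −
step 2: pivot 10 → sign +
step 3: pivot 1/15 → sign +
signature = (3, 1, 0)

Answer: (3, 1, 0)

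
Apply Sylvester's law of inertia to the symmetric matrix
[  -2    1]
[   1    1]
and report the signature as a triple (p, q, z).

Answer: (1, 1, 0)

Derivation:
step 0: pivot -2 → sign −
step 1: pivot 3/2 → sign +
signature = (1, 1, 0)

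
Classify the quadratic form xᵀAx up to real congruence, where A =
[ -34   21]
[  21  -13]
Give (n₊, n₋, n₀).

step 0: pivot -34 → sign −
step 1: pivot -1/34 → sign −
signature = (0, 2, 0)

Answer: (0, 2, 0)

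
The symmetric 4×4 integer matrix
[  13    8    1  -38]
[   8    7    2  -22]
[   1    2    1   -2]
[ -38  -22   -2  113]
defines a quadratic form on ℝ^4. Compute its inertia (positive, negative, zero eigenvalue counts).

Answer: (3, 0, 1)

Derivation:
step 0: pivot 13 → sign +
step 1: pivot 27/13 → sign +
step 2: pivot 1 → sign +
step 3: row/col 3 already zero → sign 0
signature = (3, 0, 1)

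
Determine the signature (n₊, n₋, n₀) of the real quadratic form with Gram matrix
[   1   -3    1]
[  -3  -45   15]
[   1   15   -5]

step 0: pivot 1 → sign +
step 1: pivot -54 → sign −
step 2: row/col 2 already zero → sign 0
signature = (1, 1, 1)

Answer: (1, 1, 1)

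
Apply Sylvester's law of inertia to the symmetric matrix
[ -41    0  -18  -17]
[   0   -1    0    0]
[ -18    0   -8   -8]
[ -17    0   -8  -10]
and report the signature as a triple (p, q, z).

Answer: (0, 3, 1)

Derivation:
step 0: pivot -41 → sign −
step 1: pivot -1 → sign −
step 2: pivot -4/41 → sign −
step 3: row/col 3 already zero → sign 0
signature = (0, 3, 1)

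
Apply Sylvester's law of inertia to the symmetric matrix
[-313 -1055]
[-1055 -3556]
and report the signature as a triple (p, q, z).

Answer: (0, 2, 0)

Derivation:
step 0: pivot -313 → sign −
step 1: pivot -3/313 → sign −
signature = (0, 2, 0)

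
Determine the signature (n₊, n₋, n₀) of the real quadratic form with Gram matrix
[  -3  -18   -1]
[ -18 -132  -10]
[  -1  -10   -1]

step 0: pivot -3 → sign −
step 1: pivot -24 → sign −
step 2: row/col 2 already zero → sign 0
signature = (0, 2, 1)

Answer: (0, 2, 1)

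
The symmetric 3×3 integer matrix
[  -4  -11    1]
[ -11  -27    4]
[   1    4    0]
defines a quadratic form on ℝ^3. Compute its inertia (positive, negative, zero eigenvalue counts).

step 0: pivot -4 → sign −
step 1: pivot 13/4 → sign +
step 2: pivot -3/13 → sign −
signature = (1, 2, 0)

Answer: (1, 2, 0)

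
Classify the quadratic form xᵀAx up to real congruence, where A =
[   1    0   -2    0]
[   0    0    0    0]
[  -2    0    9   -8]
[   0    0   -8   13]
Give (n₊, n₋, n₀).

Answer: (3, 0, 1)

Derivation:
step 0: pivot 1 → sign +
step 1: pivot 5 → sign +
step 2: pivot 1/5 → sign +
step 3: row/col 3 already zero → sign 0
signature = (3, 0, 1)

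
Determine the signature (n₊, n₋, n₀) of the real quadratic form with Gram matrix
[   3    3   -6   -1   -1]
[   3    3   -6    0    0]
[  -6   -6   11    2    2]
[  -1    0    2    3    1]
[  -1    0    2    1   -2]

Answer: (2, 3, 0)

Derivation:
step 0: pivot 3 → sign +
step 1: pivot -1 → sign −
step 2: pivot 8/3 → sign +
step 3: pivot -3/8 → sign −
step 4: pivot -1 → sign −
signature = (2, 3, 0)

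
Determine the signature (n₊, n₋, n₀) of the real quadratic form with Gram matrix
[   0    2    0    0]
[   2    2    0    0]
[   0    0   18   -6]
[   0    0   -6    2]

Answer: (2, 1, 1)

Derivation:
step 0: pivot 2 → sign +
step 1: pivot -2 → sign −
step 2: pivot 18 → sign +
step 3: row/col 3 already zero → sign 0
signature = (2, 1, 1)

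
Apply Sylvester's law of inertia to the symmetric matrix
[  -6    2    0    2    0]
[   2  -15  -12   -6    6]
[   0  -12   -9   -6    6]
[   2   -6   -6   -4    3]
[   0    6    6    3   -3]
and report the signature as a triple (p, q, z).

Answer: (1, 4, 0)

Derivation:
step 0: pivot -6 → sign −
step 1: pivot -43/3 → sign −
step 2: pivot 45/43 → sign +
step 3: pivot -18/5 → sign −
step 4: pivot -1/18 → sign −
signature = (1, 4, 0)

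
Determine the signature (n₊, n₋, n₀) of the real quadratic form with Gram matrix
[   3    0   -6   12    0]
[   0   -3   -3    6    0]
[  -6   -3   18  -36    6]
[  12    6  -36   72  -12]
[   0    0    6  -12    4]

Answer: (2, 1, 2)

Derivation:
step 0: pivot 3 → sign +
step 1: pivot -3 → sign −
step 2: pivot 9 → sign +
step 3: row/col 3 already zero → sign 0
step 4: row/col 4 already zero → sign 0
signature = (2, 1, 2)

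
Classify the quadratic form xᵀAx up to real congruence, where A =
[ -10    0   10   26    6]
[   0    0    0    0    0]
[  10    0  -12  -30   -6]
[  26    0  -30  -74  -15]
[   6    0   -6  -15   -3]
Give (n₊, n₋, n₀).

Answer: (2, 2, 1)

Derivation:
step 0: pivot -10 → sign −
step 1: pivot -2 → sign −
step 2: pivot 8/5 → sign +
step 3: pivot 3/8 → sign +
step 4: row/col 4 already zero → sign 0
signature = (2, 2, 1)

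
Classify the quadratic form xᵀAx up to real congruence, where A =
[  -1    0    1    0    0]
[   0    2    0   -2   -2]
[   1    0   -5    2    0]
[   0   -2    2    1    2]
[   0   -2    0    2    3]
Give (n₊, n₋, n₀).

step 0: pivot -1 → sign −
step 1: pivot 2 → sign +
step 2: pivot -4 → sign −
step 3: pivot 1 → sign +
step 4: row/col 4 already zero → sign 0
signature = (2, 2, 1)

Answer: (2, 2, 1)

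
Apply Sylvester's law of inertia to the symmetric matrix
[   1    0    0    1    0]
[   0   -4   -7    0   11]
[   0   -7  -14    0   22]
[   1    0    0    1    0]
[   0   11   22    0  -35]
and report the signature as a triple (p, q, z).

step 0: pivot 1 → sign +
step 1: pivot -4 → sign −
step 2: pivot -7/4 → sign −
step 3: pivot -3/7 → sign −
step 4: row/col 4 already zero → sign 0
signature = (1, 3, 1)

Answer: (1, 3, 1)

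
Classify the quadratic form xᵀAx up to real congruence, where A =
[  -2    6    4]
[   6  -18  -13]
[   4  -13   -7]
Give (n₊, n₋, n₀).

Answer: (1, 2, 0)

Derivation:
step 0: pivot -2 → sign −
step 1: pivot 1 → sign +
step 2: pivot -1 → sign −
signature = (1, 2, 0)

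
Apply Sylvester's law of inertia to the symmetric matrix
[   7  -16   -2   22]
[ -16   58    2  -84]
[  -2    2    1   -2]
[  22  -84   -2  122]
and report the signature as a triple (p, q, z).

step 0: pivot 7 → sign +
step 1: pivot 150/7 → sign +
step 2: pivot 3/25 → sign +
step 3: pivot -2/3 → sign −
signature = (3, 1, 0)

Answer: (3, 1, 0)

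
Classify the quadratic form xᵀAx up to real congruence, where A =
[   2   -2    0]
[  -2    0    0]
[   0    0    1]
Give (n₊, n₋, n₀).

Answer: (2, 1, 0)

Derivation:
step 0: pivot 2 → sign +
step 1: pivot -2 → sign −
step 2: pivot 1 → sign +
signature = (2, 1, 0)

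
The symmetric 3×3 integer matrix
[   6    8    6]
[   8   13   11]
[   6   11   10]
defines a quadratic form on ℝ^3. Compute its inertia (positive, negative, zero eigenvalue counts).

step 0: pivot 6 → sign +
step 1: pivot 7/3 → sign +
step 2: pivot 1/7 → sign +
signature = (3, 0, 0)

Answer: (3, 0, 0)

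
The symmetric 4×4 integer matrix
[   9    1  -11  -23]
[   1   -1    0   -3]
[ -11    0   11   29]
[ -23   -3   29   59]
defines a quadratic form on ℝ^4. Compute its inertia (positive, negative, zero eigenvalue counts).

step 0: pivot 9 → sign +
step 1: pivot -10/9 → sign −
step 2: pivot -11/10 → sign −
step 3: pivot 6/11 → sign +
signature = (2, 2, 0)

Answer: (2, 2, 0)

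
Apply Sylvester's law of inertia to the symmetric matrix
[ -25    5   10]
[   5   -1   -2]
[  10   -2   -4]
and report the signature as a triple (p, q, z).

step 0: pivot -25 → sign −
step 1: row/col 1 already zero → sign 0
step 2: row/col 2 already zero → sign 0
signature = (0, 1, 2)

Answer: (0, 1, 2)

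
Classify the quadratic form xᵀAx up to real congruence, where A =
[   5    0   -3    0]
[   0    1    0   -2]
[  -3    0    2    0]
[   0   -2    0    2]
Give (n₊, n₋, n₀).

Answer: (3, 1, 0)

Derivation:
step 0: pivot 5 → sign +
step 1: pivot 1 → sign +
step 2: pivot 1/5 → sign +
step 3: pivot -2 → sign −
signature = (3, 1, 0)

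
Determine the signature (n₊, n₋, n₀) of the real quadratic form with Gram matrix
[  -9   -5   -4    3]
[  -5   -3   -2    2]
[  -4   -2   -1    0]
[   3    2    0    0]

step 0: pivot -9 → sign −
step 1: pivot -2/9 → sign −
step 2: pivot 1 → sign +
step 3: pivot 1/2 → sign +
signature = (2, 2, 0)

Answer: (2, 2, 0)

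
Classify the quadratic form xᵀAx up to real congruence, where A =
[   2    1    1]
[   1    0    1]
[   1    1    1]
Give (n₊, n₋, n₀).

step 0: pivot 2 → sign +
step 1: pivot -1/2 → sign −
step 2: pivot 1 → sign +
signature = (2, 1, 0)

Answer: (2, 1, 0)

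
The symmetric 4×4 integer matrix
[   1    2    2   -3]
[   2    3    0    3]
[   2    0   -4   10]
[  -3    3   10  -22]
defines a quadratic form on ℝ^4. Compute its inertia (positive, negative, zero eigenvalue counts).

step 0: pivot 1 → sign +
step 1: pivot -1 → sign −
step 2: pivot 8 → sign +
step 3: row/col 3 already zero → sign 0
signature = (2, 1, 1)

Answer: (2, 1, 1)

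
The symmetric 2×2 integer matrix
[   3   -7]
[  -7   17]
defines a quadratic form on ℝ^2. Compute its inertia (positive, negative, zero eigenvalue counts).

step 0: pivot 3 → sign +
step 1: pivot 2/3 → sign +
signature = (2, 0, 0)

Answer: (2, 0, 0)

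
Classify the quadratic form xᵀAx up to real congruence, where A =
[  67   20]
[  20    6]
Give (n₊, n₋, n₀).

Answer: (2, 0, 0)

Derivation:
step 0: pivot 67 → sign +
step 1: pivot 2/67 → sign +
signature = (2, 0, 0)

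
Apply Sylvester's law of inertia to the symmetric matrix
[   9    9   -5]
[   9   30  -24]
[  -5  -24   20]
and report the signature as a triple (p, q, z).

Answer: (3, 0, 0)

Derivation:
step 0: pivot 9 → sign +
step 1: pivot 21 → sign +
step 2: pivot 2/63 → sign +
signature = (3, 0, 0)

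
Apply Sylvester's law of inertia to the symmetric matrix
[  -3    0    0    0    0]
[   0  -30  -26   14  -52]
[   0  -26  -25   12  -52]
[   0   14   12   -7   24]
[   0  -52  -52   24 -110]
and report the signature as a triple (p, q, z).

step 0: pivot -3 → sign −
step 1: pivot -30 → sign −
step 2: pivot -37/15 → sign −
step 3: pivot -17/37 → sign −
step 4: pivot -6/17 → sign −
signature = (0, 5, 0)

Answer: (0, 5, 0)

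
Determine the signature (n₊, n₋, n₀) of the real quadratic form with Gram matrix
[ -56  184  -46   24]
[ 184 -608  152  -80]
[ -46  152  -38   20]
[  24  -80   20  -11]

Answer: (0, 3, 1)

Derivation:
step 0: pivot -56 → sign −
step 1: pivot -24/7 → sign −
step 2: pivot -1/3 → sign −
step 3: row/col 3 already zero → sign 0
signature = (0, 3, 1)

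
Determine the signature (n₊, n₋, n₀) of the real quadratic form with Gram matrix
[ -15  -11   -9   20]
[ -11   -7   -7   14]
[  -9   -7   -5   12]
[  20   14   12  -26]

Answer: (2, 1, 1)

Derivation:
step 0: pivot -15 → sign −
step 1: pivot 16/15 → sign +
step 2: pivot 1/4 → sign +
step 3: row/col 3 already zero → sign 0
signature = (2, 1, 1)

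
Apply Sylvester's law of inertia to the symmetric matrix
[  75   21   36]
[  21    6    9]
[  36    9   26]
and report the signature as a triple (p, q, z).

Answer: (2, 1, 0)

Derivation:
step 0: pivot 75 → sign +
step 1: pivot 3/25 → sign +
step 2: pivot -1 → sign −
signature = (2, 1, 0)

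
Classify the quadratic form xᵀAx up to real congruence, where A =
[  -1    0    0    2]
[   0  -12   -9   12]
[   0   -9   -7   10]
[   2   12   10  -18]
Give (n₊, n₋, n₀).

step 0: pivot -1 → sign −
step 1: pivot -12 → sign −
step 2: pivot -1/4 → sign −
step 3: pivot 2 → sign +
signature = (1, 3, 0)

Answer: (1, 3, 0)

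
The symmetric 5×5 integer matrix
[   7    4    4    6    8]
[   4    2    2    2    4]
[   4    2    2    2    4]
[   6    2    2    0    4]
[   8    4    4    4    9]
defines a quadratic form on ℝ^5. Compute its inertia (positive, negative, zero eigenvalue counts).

step 0: pivot 7 → sign +
step 1: pivot -2/7 → sign −
step 2: pivot 2 → sign +
step 3: pivot 1 → sign +
step 4: row/col 4 already zero → sign 0
signature = (3, 1, 1)

Answer: (3, 1, 1)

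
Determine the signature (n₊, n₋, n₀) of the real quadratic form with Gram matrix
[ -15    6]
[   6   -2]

step 0: pivot -15 → sign −
step 1: pivot 2/5 → sign +
signature = (1, 1, 0)

Answer: (1, 1, 0)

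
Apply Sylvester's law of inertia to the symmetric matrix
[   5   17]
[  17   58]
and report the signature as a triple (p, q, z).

Answer: (2, 0, 0)

Derivation:
step 0: pivot 5 → sign +
step 1: pivot 1/5 → sign +
signature = (2, 0, 0)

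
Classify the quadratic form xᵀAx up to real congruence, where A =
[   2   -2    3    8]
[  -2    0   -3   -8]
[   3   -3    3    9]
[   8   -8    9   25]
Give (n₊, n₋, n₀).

step 0: pivot 2 → sign +
step 1: pivot -2 → sign −
step 2: pivot -3/2 → sign −
step 3: pivot -1 → sign −
signature = (1, 3, 0)

Answer: (1, 3, 0)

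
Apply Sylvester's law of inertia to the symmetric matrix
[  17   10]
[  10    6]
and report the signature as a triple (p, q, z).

Answer: (2, 0, 0)

Derivation:
step 0: pivot 17 → sign +
step 1: pivot 2/17 → sign +
signature = (2, 0, 0)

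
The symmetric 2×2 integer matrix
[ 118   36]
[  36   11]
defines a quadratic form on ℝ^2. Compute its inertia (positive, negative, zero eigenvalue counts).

step 0: pivot 118 → sign +
step 1: pivot 1/59 → sign +
signature = (2, 0, 0)

Answer: (2, 0, 0)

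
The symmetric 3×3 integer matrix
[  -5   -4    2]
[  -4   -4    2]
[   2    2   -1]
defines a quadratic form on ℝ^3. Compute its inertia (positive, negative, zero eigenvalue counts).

Answer: (0, 2, 1)

Derivation:
step 0: pivot -5 → sign −
step 1: pivot -4/5 → sign −
step 2: row/col 2 already zero → sign 0
signature = (0, 2, 1)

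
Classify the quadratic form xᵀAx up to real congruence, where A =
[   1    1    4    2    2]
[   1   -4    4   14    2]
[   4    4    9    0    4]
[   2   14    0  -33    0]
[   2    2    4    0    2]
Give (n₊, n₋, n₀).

Answer: (2, 3, 0)

Derivation:
step 0: pivot 1 → sign +
step 1: pivot -5 → sign −
step 2: pivot -7 → sign −
step 3: pivot 33/35 → sign +
step 4: pivot -2/33 → sign −
signature = (2, 3, 0)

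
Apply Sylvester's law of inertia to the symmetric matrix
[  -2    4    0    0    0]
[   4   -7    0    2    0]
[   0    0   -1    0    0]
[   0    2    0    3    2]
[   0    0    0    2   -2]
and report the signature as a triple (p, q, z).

step 0: pivot -2 → sign −
step 1: pivot 1 → sign +
step 2: pivot -1 → sign −
step 3: pivot -1 → sign −
step 4: pivot 2 → sign +
signature = (2, 3, 0)

Answer: (2, 3, 0)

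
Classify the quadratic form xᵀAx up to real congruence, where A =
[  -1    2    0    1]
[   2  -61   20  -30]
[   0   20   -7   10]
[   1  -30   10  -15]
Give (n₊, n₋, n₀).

Answer: (1, 3, 0)

Derivation:
step 0: pivot -1 → sign −
step 1: pivot -57 → sign −
step 2: pivot 1/57 → sign +
step 3: pivot -2 → sign −
signature = (1, 3, 0)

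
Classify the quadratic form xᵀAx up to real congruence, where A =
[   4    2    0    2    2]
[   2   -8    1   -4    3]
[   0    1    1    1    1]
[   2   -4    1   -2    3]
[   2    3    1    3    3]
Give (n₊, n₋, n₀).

step 0: pivot 4 → sign +
step 1: pivot -9 → sign −
step 2: pivot 10/9 → sign +
step 3: pivot -2/5 → sign −
step 4: pivot 3/2 → sign +
signature = (3, 2, 0)

Answer: (3, 2, 0)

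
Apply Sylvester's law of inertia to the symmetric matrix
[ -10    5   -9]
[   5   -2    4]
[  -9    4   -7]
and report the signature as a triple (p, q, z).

Answer: (2, 1, 0)

Derivation:
step 0: pivot -10 → sign −
step 1: pivot 1/2 → sign +
step 2: pivot 3/5 → sign +
signature = (2, 1, 0)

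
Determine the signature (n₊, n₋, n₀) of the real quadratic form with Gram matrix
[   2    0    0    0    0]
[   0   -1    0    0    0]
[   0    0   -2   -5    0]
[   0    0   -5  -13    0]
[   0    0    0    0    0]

step 0: pivot 2 → sign +
step 1: pivot -1 → sign −
step 2: pivot -2 → sign −
step 3: pivot -1/2 → sign −
step 4: row/col 4 already zero → sign 0
signature = (1, 3, 1)

Answer: (1, 3, 1)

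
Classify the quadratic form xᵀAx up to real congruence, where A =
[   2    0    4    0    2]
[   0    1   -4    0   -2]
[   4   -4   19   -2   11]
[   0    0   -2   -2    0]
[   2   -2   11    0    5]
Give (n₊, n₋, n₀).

Answer: (2, 3, 0)

Derivation:
step 0: pivot 2 → sign +
step 1: pivot 1 → sign +
step 2: pivot -5 → sign −
step 3: pivot -6/5 → sign −
step 4: pivot -2/3 → sign −
signature = (2, 3, 0)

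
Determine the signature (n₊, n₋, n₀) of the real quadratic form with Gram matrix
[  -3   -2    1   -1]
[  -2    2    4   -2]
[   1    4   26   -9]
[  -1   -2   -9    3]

Answer: (3, 1, 0)

Derivation:
step 0: pivot -3 → sign −
step 1: pivot 10/3 → sign +
step 2: pivot 23 → sign +
step 3: pivot 2/115 → sign +
signature = (3, 1, 0)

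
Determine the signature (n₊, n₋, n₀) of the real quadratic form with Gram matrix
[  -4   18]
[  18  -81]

step 0: pivot -4 → sign −
step 1: row/col 1 already zero → sign 0
signature = (0, 1, 1)

Answer: (0, 1, 1)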